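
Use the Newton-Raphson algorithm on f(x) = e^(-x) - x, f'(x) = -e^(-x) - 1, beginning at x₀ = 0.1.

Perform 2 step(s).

f(x) = e^(-x) - x
f'(x) = -e^(-x) - 1
x₀ = 0.1

Newton-Raphson formula: x_{n+1} = x_n - f(x_n)/f'(x_n)

Iteration 1:
  f(0.100000) = 0.804837
  f'(0.100000) = -1.904837
  x_1 = 0.100000 - 0.804837/(-1.904837) = 0.522523
Iteration 2:
  f(0.522523) = 0.070500
  f'(0.522523) = -1.593023
  x_2 = 0.522523 - 0.070500/(-1.593023) = 0.566778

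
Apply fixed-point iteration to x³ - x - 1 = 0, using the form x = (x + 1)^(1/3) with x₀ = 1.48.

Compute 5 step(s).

Equation: x³ - x - 1 = 0
Fixed-point form: x = (x + 1)^(1/3)
x₀ = 1.48

x_1 = g(1.480000) = 1.353580
x_2 = g(1.353580) = 1.330178
x_3 = g(1.330178) = 1.325754
x_4 = g(1.325754) = 1.324915
x_5 = g(1.324915) = 1.324755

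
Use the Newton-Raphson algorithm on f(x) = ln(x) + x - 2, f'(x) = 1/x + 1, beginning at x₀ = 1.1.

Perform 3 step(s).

f(x) = ln(x) + x - 2
f'(x) = 1/x + 1
x₀ = 1.1

Newton-Raphson formula: x_{n+1} = x_n - f(x_n)/f'(x_n)

Iteration 1:
  f(1.100000) = -0.804690
  f'(1.100000) = 1.909091
  x_1 = 1.100000 - (-0.804690)/1.909091 = 1.521504
Iteration 2:
  f(1.521504) = -0.058796
  f'(1.521504) = 1.657244
  x_2 = 1.521504 - (-0.058796)/1.657244 = 1.556983
Iteration 3:
  f(1.556983) = -0.000268
  f'(1.556983) = 1.642268
  x_3 = 1.556983 - (-0.000268)/1.642268 = 1.557146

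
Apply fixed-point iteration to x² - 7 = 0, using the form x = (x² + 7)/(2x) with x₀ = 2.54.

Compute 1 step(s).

Equation: x² - 7 = 0
Fixed-point form: x = (x² + 7)/(2x)
x₀ = 2.54

x_1 = g(2.540000) = 2.647953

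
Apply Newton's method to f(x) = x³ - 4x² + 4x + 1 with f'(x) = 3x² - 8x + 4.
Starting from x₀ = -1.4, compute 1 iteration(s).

f(x) = x³ - 4x² + 4x + 1
f'(x) = 3x² - 8x + 4
x₀ = -1.4

Newton-Raphson formula: x_{n+1} = x_n - f(x_n)/f'(x_n)

Iteration 1:
  f(-1.400000) = -15.184000
  f'(-1.400000) = 21.080000
  x_1 = -1.400000 - (-15.184000)/21.080000 = -0.679696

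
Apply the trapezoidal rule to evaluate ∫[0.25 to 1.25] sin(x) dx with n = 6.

f(x) = sin(x)
a = 0.25, b = 1.25, n = 6
h = (b - a)/n = 0.166667

Trapezoidal rule: (h/2)[f(x₀) + 2f(x₁) + 2f(x₂) + ... + f(xₙ)]

x_0 = 0.2500, f(x_0) = 0.247404, coefficient = 1
x_1 = 0.4167, f(x_1) = 0.404715, coefficient = 2
x_2 = 0.5833, f(x_2) = 0.550809, coefficient = 2
x_3 = 0.7500, f(x_3) = 0.681639, coefficient = 2
x_4 = 0.9167, f(x_4) = 0.793578, coefficient = 2
x_5 = 1.0833, f(x_5) = 0.883524, coefficient = 2
x_6 = 1.2500, f(x_6) = 0.948985, coefficient = 1

I ≈ (0.166667/2) × 7.824917 = 0.652076
Exact value: 0.653590
Error: 0.001514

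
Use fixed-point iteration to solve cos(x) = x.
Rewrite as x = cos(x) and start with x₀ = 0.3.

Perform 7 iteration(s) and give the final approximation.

Equation: cos(x) = x
Fixed-point form: x = cos(x)
x₀ = 0.3

x_1 = g(0.300000) = 0.955336
x_2 = g(0.955336) = 0.577334
x_3 = g(0.577334) = 0.837921
x_4 = g(0.837921) = 0.669010
x_5 = g(0.669010) = 0.784436
x_6 = g(0.784436) = 0.707787
x_7 = g(0.707787) = 0.759803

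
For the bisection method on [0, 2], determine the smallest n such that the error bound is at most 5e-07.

We need (b-a)/2^n ≤ 5e-07
(2 - 0)/2^n ≤ 5e-07
2/2^n ≤ 5e-07
2^n ≥ 4000000
n ≥ log₂(4000000) = 21.93
n ≥ 22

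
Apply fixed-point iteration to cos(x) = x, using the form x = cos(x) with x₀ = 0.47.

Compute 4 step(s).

Equation: cos(x) = x
Fixed-point form: x = cos(x)
x₀ = 0.47

x_1 = g(0.470000) = 0.891568
x_2 = g(0.891568) = 0.628193
x_3 = g(0.628193) = 0.809091
x_4 = g(0.809091) = 0.690157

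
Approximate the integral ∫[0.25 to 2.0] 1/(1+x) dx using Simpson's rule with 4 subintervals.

f(x) = 1/(1+x)
a = 0.25, b = 2.0, n = 4
h = (b - a)/n = 0.437500

Simpson's rule: (h/3)[f(x₀) + 4f(x₁) + 2f(x₂) + ... + f(xₙ)]

x_0 = 0.2500, f(x_0) = 0.800000, coefficient = 1
x_1 = 0.6875, f(x_1) = 0.592593, coefficient = 4
x_2 = 1.1250, f(x_2) = 0.470588, coefficient = 2
x_3 = 1.5625, f(x_3) = 0.390244, coefficient = 4
x_4 = 2.0000, f(x_4) = 0.333333, coefficient = 1

I ≈ (0.437500/3) × 6.005856 = 0.875854
Exact value: 0.875469
Error: 0.000385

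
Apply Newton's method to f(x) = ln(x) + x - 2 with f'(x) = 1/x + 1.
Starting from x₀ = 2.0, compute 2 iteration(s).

f(x) = ln(x) + x - 2
f'(x) = 1/x + 1
x₀ = 2.0

Newton-Raphson formula: x_{n+1} = x_n - f(x_n)/f'(x_n)

Iteration 1:
  f(2.000000) = 0.693147
  f'(2.000000) = 1.500000
  x_1 = 2.000000 - 0.693147/1.500000 = 1.537902
Iteration 2:
  f(1.537902) = -0.031679
  f'(1.537902) = 1.650237
  x_2 = 1.537902 - (-0.031679)/1.650237 = 1.557099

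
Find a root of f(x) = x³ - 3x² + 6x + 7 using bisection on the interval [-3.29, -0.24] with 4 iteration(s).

f(x) = x³ - 3x² + 6x + 7
Initial interval: [-3.29, -0.24]

Iteration 1:
  c_1 = (-3.290000 + (-0.240000))/2 = -1.765000
  f(c_1) = f(-1.765000) = -18.434047
  f(a) × f(c) ≥ 0, new interval: [-1.765000, -0.240000]
Iteration 2:
  c_2 = (-1.765000 + (-0.240000))/2 = -1.002500
  f(c_2) = f(-1.002500) = -3.037538
  f(a) × f(c) ≥ 0, new interval: [-1.002500, -0.240000]
Iteration 3:
  c_3 = (-1.002500 + (-0.240000))/2 = -0.621250
  f(c_3) = f(-0.621250) = 1.874873
  f(a) × f(c) < 0, new interval: [-1.002500, -0.621250]
Iteration 4:
  c_4 = (-1.002500 + (-0.621250))/2 = -0.811875
  f(c_4) = f(-0.811875) = -0.383813
  f(a) × f(c) ≥ 0, new interval: [-0.811875, -0.621250]

After 4 iteration(s), the approximation is c_4 = -0.811875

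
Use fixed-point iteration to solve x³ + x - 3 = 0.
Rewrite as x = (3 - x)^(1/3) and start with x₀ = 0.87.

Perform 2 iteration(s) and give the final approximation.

Equation: x³ + x - 3 = 0
Fixed-point form: x = (3 - x)^(1/3)
x₀ = 0.87

x_1 = g(0.870000) = 1.286648
x_2 = g(1.286648) = 1.196600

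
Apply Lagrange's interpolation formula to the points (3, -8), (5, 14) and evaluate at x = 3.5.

Lagrange interpolation formula:
P(x) = Σ yᵢ × Lᵢ(x)
where Lᵢ(x) = Π_{j≠i} (x - xⱼ)/(xᵢ - xⱼ)

L_0(3.5) = (3.5 - 5)/(3 - 5) = 0.750000
L_1(3.5) = (3.5 - 3)/(5 - 3) = 0.250000

P(3.5) = (-8)×L_0(3.5) + 14×L_1(3.5)
P(3.5) = -2.500000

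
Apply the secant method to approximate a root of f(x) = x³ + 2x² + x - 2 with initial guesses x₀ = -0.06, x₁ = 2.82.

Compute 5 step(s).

f(x) = x³ + 2x² + x - 2
x₀ = -0.06, x₁ = 2.82

Secant formula: x_{n+1} = x_n - f(x_n)(x_n - x_{n-1})/(f(x_n) - f(x_{n-1}))

Iteration 1:
  f(-0.060000) = -2.053016
  f(2.820000) = 39.150568
  x_2 = 2.820000 - 39.150568×(2.820000 - (-0.060000))/(39.150568 - (-2.053016))
       = 0.083499
Iteration 2:
  f(2.820000) = 39.150568
  f(0.083499) = -1.901974
  x_3 = 0.083499 - (-1.901974)×(0.083499 - 2.820000)/(-1.901974 - 39.150568)
       = 0.210282
Iteration 3:
  f(0.083499) = -1.901974
  f(0.210282) = -1.691982
  x_4 = 0.210282 - (-1.691982)×(0.210282 - 0.083499)/(-1.691982 - (-1.901974))
       = 1.231818
Iteration 4:
  f(0.210282) = -1.691982
  f(1.231818) = 4.135702
  x_5 = 1.231818 - 4.135702×(1.231818 - 0.210282)/(4.135702 - (-1.691982))
       = 0.506870
Iteration 5:
  f(1.231818) = 4.135702
  f(0.506870) = -0.849072
  x_6 = 0.506870 - (-0.849072)×(0.506870 - 1.231818)/(-0.849072 - 4.135702)
       = 0.630353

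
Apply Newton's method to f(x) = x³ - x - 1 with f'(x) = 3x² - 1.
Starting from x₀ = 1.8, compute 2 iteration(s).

f(x) = x³ - x - 1
f'(x) = 3x² - 1
x₀ = 1.8

Newton-Raphson formula: x_{n+1} = x_n - f(x_n)/f'(x_n)

Iteration 1:
  f(1.800000) = 3.032000
  f'(1.800000) = 8.720000
  x_1 = 1.800000 - 3.032000/8.720000 = 1.452294
Iteration 2:
  f(1.452294) = 0.610821
  f'(1.452294) = 5.327470
  x_2 = 1.452294 - 0.610821/5.327470 = 1.337639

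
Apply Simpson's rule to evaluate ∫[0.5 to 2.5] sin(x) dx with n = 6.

f(x) = sin(x)
a = 0.5, b = 2.5, n = 6
h = (b - a)/n = 0.333333

Simpson's rule: (h/3)[f(x₀) + 4f(x₁) + 2f(x₂) + ... + f(xₙ)]

x_0 = 0.5000, f(x_0) = 0.479426, coefficient = 1
x_1 = 0.8333, f(x_1) = 0.740177, coefficient = 4
x_2 = 1.1667, f(x_2) = 0.919445, coefficient = 2
x_3 = 1.5000, f(x_3) = 0.997495, coefficient = 4
x_4 = 1.8333, f(x_4) = 0.965735, coefficient = 2
x_5 = 2.1667, f(x_5) = 0.827660, coefficient = 4
x_6 = 2.5000, f(x_6) = 0.598472, coefficient = 1

I ≈ (0.333333/3) × 15.109586 = 1.678843
Exact value: 1.678726
Error: 0.000117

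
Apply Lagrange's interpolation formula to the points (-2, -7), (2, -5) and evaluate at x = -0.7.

Lagrange interpolation formula:
P(x) = Σ yᵢ × Lᵢ(x)
where Lᵢ(x) = Π_{j≠i} (x - xⱼ)/(xᵢ - xⱼ)

L_0(-0.7) = (-0.7 - 2)/(-2 - 2) = 0.675000
L_1(-0.7) = (-0.7 - (-2))/(2 - (-2)) = 0.325000

P(-0.7) = (-7)×L_0(-0.7) + (-5)×L_1(-0.7)
P(-0.7) = -6.350000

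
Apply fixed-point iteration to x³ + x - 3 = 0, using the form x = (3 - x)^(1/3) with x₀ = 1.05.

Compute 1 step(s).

Equation: x³ + x - 3 = 0
Fixed-point form: x = (3 - x)^(1/3)
x₀ = 1.05

x_1 = g(1.050000) = 1.249333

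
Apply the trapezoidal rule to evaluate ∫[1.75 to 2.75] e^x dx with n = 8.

f(x) = e^x
a = 1.75, b = 2.75, n = 8
h = (b - a)/n = 0.125000

Trapezoidal rule: (h/2)[f(x₀) + 2f(x₁) + 2f(x₂) + ... + f(xₙ)]

x_0 = 1.7500, f(x_0) = 5.754603, coefficient = 1
x_1 = 1.8750, f(x_1) = 6.520819, coefficient = 2
x_2 = 2.0000, f(x_2) = 7.389056, coefficient = 2
x_3 = 2.1250, f(x_3) = 8.372897, coefficient = 2
x_4 = 2.2500, f(x_4) = 9.487736, coefficient = 2
x_5 = 2.3750, f(x_5) = 10.751013, coefficient = 2
x_6 = 2.5000, f(x_6) = 12.182494, coefficient = 2
x_7 = 2.6250, f(x_7) = 13.804574, coefficient = 2
x_8 = 2.7500, f(x_8) = 15.642632, coefficient = 1

I ≈ (0.125000/2) × 158.414414 = 9.900901
Exact value: 9.888029
Error: 0.012872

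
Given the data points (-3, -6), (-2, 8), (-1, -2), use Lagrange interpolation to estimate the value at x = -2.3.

Lagrange interpolation formula:
P(x) = Σ yᵢ × Lᵢ(x)
where Lᵢ(x) = Π_{j≠i} (x - xⱼ)/(xᵢ - xⱼ)

L_0(-2.3) = (-2.3 - (-2))/(-3 - (-2)) × (-2.3 - (-1))/(-3 - (-1)) = 0.195000
L_1(-2.3) = (-2.3 - (-3))/(-2 - (-3)) × (-2.3 - (-1))/(-2 - (-1)) = 0.910000
L_2(-2.3) = (-2.3 - (-3))/(-1 - (-3)) × (-2.3 - (-2))/(-1 - (-2)) = -0.105000

P(-2.3) = (-6)×L_0(-2.3) + 8×L_1(-2.3) + (-2)×L_2(-2.3)
P(-2.3) = 6.320000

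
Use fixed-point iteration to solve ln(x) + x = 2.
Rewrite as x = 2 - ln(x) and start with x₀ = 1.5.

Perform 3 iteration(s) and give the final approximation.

Equation: ln(x) + x = 2
Fixed-point form: x = 2 - ln(x)
x₀ = 1.5

x_1 = g(1.500000) = 1.594535
x_2 = g(1.594535) = 1.533418
x_3 = g(1.533418) = 1.572501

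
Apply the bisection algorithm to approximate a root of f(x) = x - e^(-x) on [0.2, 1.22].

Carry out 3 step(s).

f(x) = x - e^(-x)
Initial interval: [0.2, 1.22]

Iteration 1:
  c_1 = (0.200000 + 1.220000)/2 = 0.710000
  f(c_1) = f(0.710000) = 0.218356
  f(a) × f(c) < 0, new interval: [0.200000, 0.710000]
Iteration 2:
  c_2 = (0.200000 + 0.710000)/2 = 0.455000
  f(c_2) = f(0.455000) = -0.179448
  f(a) × f(c) ≥ 0, new interval: [0.455000, 0.710000]
Iteration 3:
  c_3 = (0.455000 + 0.710000)/2 = 0.582500
  f(c_3) = f(0.582500) = 0.024000
  f(a) × f(c) < 0, new interval: [0.455000, 0.582500]

After 3 iteration(s), the approximation is c_3 = 0.582500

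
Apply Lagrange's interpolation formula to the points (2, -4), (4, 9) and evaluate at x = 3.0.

Lagrange interpolation formula:
P(x) = Σ yᵢ × Lᵢ(x)
where Lᵢ(x) = Π_{j≠i} (x - xⱼ)/(xᵢ - xⱼ)

L_0(3.0) = (3.0 - 4)/(2 - 4) = 0.500000
L_1(3.0) = (3.0 - 2)/(4 - 2) = 0.500000

P(3.0) = (-4)×L_0(3.0) + 9×L_1(3.0)
P(3.0) = 2.500000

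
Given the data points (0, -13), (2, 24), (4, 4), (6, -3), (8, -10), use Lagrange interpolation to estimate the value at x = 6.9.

Lagrange interpolation formula:
P(x) = Σ yᵢ × Lᵢ(x)
where Lᵢ(x) = Π_{j≠i} (x - xⱼ)/(xᵢ - xⱼ)

L_0(6.9) = (6.9 - 2)/(0 - 2) × (6.9 - 4)/(0 - 4) × (6.9 - 6)/(0 - 6) × (6.9 - 8)/(0 - 8) = -0.036635
L_1(6.9) = (6.9 - 0)/(2 - 0) × (6.9 - 4)/(2 - 4) × (6.9 - 6)/(2 - 6) × (6.9 - 8)/(2 - 8) = 0.206353
L_2(6.9) = (6.9 - 0)/(4 - 0) × (6.9 - 2)/(4 - 2) × (6.9 - 6)/(4 - 6) × (6.9 - 8)/(4 - 8) = -0.522998
L_3(6.9) = (6.9 - 0)/(6 - 0) × (6.9 - 2)/(6 - 2) × (6.9 - 4)/(6 - 4) × (6.9 - 8)/(6 - 8) = 1.123478
L_4(6.9) = (6.9 - 0)/(8 - 0) × (6.9 - 2)/(8 - 2) × (6.9 - 4)/(8 - 4) × (6.9 - 6)/(8 - 6) = 0.229802

P(6.9) = (-13)×L_0(6.9) + 24×L_1(6.9) + 4×L_2(6.9) + (-3)×L_3(6.9) + (-10)×L_4(6.9)
P(6.9) = -2.331720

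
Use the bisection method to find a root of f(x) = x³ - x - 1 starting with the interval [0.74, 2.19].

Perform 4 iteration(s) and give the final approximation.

f(x) = x³ - x - 1
Initial interval: [0.74, 2.19]

Iteration 1:
  c_1 = (0.740000 + 2.190000)/2 = 1.465000
  f(c_1) = f(1.465000) = 0.679220
  f(a) × f(c) < 0, new interval: [0.740000, 1.465000]
Iteration 2:
  c_2 = (0.740000 + 1.465000)/2 = 1.102500
  f(c_2) = f(1.102500) = -0.762404
  f(a) × f(c) ≥ 0, new interval: [1.102500, 1.465000]
Iteration 3:
  c_3 = (1.102500 + 1.465000)/2 = 1.283750
  f(c_3) = f(1.283750) = -0.168112
  f(a) × f(c) ≥ 0, new interval: [1.283750, 1.465000]
Iteration 4:
  c_4 = (1.283750 + 1.465000)/2 = 1.374375
  f(c_4) = f(1.374375) = 0.221691
  f(a) × f(c) < 0, new interval: [1.283750, 1.374375]

After 4 iteration(s), the approximation is c_4 = 1.374375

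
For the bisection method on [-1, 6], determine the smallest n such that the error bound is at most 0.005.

We need (b-a)/2^n ≤ 0.005
(6 - (-1))/2^n ≤ 0.005
7/2^n ≤ 0.005
2^n ≥ 1400
n ≥ log₂(1400) = 10.45
n ≥ 11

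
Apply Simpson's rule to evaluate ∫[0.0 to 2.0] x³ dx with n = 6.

f(x) = x³
a = 0.0, b = 2.0, n = 6
h = (b - a)/n = 0.333333

Simpson's rule: (h/3)[f(x₀) + 4f(x₁) + 2f(x₂) + ... + f(xₙ)]

x_0 = 0.0000, f(x_0) = 0.000000, coefficient = 1
x_1 = 0.3333, f(x_1) = 0.037037, coefficient = 4
x_2 = 0.6667, f(x_2) = 0.296296, coefficient = 2
x_3 = 1.0000, f(x_3) = 1.000000, coefficient = 4
x_4 = 1.3333, f(x_4) = 2.370370, coefficient = 2
x_5 = 1.6667, f(x_5) = 4.629630, coefficient = 4
x_6 = 2.0000, f(x_6) = 8.000000, coefficient = 1

I ≈ (0.333333/3) × 36.000000 = 4.000000
Exact value: 4.000000
Error: 0.000000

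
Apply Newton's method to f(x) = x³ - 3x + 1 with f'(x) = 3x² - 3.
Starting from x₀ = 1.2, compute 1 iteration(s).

f(x) = x³ - 3x + 1
f'(x) = 3x² - 3
x₀ = 1.2

Newton-Raphson formula: x_{n+1} = x_n - f(x_n)/f'(x_n)

Iteration 1:
  f(1.200000) = -0.872000
  f'(1.200000) = 1.320000
  x_1 = 1.200000 - (-0.872000)/1.320000 = 1.860606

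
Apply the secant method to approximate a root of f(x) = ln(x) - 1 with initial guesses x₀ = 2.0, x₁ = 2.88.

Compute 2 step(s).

f(x) = ln(x) - 1
x₀ = 2.0, x₁ = 2.88

Secant formula: x_{n+1} = x_n - f(x_n)(x_n - x_{n-1})/(f(x_n) - f(x_{n-1}))

Iteration 1:
  f(2.000000) = -0.306853
  f(2.880000) = 0.057790
  x_2 = 2.880000 - 0.057790×(2.880000 - 2.000000)/(0.057790 - (-0.306853))
       = 2.740534
Iteration 2:
  f(2.880000) = 0.057790
  f(2.740534) = 0.008153
  x_3 = 2.740534 - 0.008153×(2.740534 - 2.880000)/(0.008153 - 0.057790)
       = 2.717627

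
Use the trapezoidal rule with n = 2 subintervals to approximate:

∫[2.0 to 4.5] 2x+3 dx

f(x) = 2x+3
a = 2.0, b = 4.5, n = 2
h = (b - a)/n = 1.250000

Trapezoidal rule: (h/2)[f(x₀) + 2f(x₁) + 2f(x₂) + ... + f(xₙ)]

x_0 = 2.0000, f(x_0) = 7.000000, coefficient = 1
x_1 = 3.2500, f(x_1) = 9.500000, coefficient = 2
x_2 = 4.5000, f(x_2) = 12.000000, coefficient = 1

I ≈ (1.250000/2) × 38.000000 = 23.750000
Exact value: 23.750000
Error: 0.000000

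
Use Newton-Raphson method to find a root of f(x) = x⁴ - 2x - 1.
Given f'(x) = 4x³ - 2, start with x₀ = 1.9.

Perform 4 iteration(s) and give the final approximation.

f(x) = x⁴ - 2x - 1
f'(x) = 4x³ - 2
x₀ = 1.9

Newton-Raphson formula: x_{n+1} = x_n - f(x_n)/f'(x_n)

Iteration 1:
  f(1.900000) = 8.232100
  f'(1.900000) = 25.436000
  x_1 = 1.900000 - 8.232100/25.436000 = 1.576360
Iteration 2:
  f(1.576360) = 2.022066
  f'(1.576360) = 13.668465
  x_2 = 1.576360 - 2.022066/13.668465 = 1.428424
Iteration 3:
  f(1.428424) = 0.306361
  f'(1.428424) = 9.658190
  x_3 = 1.428424 - 0.306361/9.658190 = 1.396703
Iteration 4:
  f(1.396703) = 0.012137
  f'(1.396703) = 8.898645
  x_4 = 1.396703 - 0.012137/8.898645 = 1.395339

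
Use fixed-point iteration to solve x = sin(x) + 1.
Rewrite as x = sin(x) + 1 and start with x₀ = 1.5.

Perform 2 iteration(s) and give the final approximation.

Equation: x = sin(x) + 1
Fixed-point form: x = sin(x) + 1
x₀ = 1.5

x_1 = g(1.500000) = 1.997495
x_2 = g(1.997495) = 1.910337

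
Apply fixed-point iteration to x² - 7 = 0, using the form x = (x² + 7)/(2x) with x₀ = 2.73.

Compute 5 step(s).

Equation: x² - 7 = 0
Fixed-point form: x = (x² + 7)/(2x)
x₀ = 2.73

x_1 = g(2.730000) = 2.647051
x_2 = g(2.647051) = 2.645752
x_3 = g(2.645752) = 2.645751
x_4 = g(2.645751) = 2.645751
x_5 = g(2.645751) = 2.645751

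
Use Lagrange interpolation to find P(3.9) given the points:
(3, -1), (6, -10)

Lagrange interpolation formula:
P(x) = Σ yᵢ × Lᵢ(x)
where Lᵢ(x) = Π_{j≠i} (x - xⱼ)/(xᵢ - xⱼ)

L_0(3.9) = (3.9 - 6)/(3 - 6) = 0.700000
L_1(3.9) = (3.9 - 3)/(6 - 3) = 0.300000

P(3.9) = (-1)×L_0(3.9) + (-10)×L_1(3.9)
P(3.9) = -3.700000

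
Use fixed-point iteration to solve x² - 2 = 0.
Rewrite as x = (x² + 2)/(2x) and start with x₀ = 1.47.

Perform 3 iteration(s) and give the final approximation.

Equation: x² - 2 = 0
Fixed-point form: x = (x² + 2)/(2x)
x₀ = 1.47

x_1 = g(1.470000) = 1.415272
x_2 = g(1.415272) = 1.414214
x_3 = g(1.414214) = 1.414214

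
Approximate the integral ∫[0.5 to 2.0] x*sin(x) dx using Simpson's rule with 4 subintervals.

f(x) = x*sin(x)
a = 0.5, b = 2.0, n = 4
h = (b - a)/n = 0.375000

Simpson's rule: (h/3)[f(x₀) + 4f(x₁) + 2f(x₂) + ... + f(xₙ)]

x_0 = 0.5000, f(x_0) = 0.239713, coefficient = 1
x_1 = 0.8750, f(x_1) = 0.671601, coefficient = 4
x_2 = 1.2500, f(x_2) = 1.186231, coefficient = 2
x_3 = 1.6250, f(x_3) = 1.622613, coefficient = 4
x_4 = 2.0000, f(x_4) = 1.818595, coefficient = 1

I ≈ (0.375000/3) × 13.607625 = 1.700953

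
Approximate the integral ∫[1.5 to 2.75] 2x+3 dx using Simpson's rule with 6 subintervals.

f(x) = 2x+3
a = 1.5, b = 2.75, n = 6
h = (b - a)/n = 0.208333

Simpson's rule: (h/3)[f(x₀) + 4f(x₁) + 2f(x₂) + ... + f(xₙ)]

x_0 = 1.5000, f(x_0) = 6.000000, coefficient = 1
x_1 = 1.7083, f(x_1) = 6.416667, coefficient = 4
x_2 = 1.9167, f(x_2) = 6.833333, coefficient = 2
x_3 = 2.1250, f(x_3) = 7.250000, coefficient = 4
x_4 = 2.3333, f(x_4) = 7.666667, coefficient = 2
x_5 = 2.5417, f(x_5) = 8.083333, coefficient = 4
x_6 = 2.7500, f(x_6) = 8.500000, coefficient = 1

I ≈ (0.208333/3) × 130.500000 = 9.062500
Exact value: 9.062500
Error: 0.000000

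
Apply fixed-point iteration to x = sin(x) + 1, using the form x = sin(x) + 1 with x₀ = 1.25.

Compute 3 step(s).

Equation: x = sin(x) + 1
Fixed-point form: x = sin(x) + 1
x₀ = 1.25

x_1 = g(1.250000) = 1.948985
x_2 = g(1.948985) = 1.929335
x_3 = g(1.929335) = 1.936411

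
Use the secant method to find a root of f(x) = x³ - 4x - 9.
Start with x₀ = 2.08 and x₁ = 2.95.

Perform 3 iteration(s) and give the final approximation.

f(x) = x³ - 4x - 9
x₀ = 2.08, x₁ = 2.95

Secant formula: x_{n+1} = x_n - f(x_n)(x_n - x_{n-1})/(f(x_n) - f(x_{n-1}))

Iteration 1:
  f(2.080000) = -8.321088
  f(2.950000) = 4.872375
  x_2 = 2.950000 - 4.872375×(2.950000 - 2.080000)/(4.872375 - (-8.321088))
       = 2.628707
Iteration 2:
  f(2.950000) = 4.872375
  f(2.628707) = -1.350197
  x_3 = 2.628707 - (-1.350197)×(2.628707 - 2.950000)/(-1.350197 - 4.872375)
       = 2.698422
Iteration 3:
  f(2.628707) = -1.350197
  f(2.698422) = -0.145171
  x_4 = 2.698422 - (-0.145171)×(2.698422 - 2.628707)/(-0.145171 - (-1.350197))
       = 2.706821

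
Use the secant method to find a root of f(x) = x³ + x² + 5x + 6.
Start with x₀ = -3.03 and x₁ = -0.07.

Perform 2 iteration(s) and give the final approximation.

f(x) = x³ + x² + 5x + 6
x₀ = -3.03, x₁ = -0.07

Secant formula: x_{n+1} = x_n - f(x_n)(x_n - x_{n-1})/(f(x_n) - f(x_{n-1}))

Iteration 1:
  f(-3.030000) = -27.787227
  f(-0.070000) = 5.654557
  x_2 = -0.070000 - 5.654557×(-0.070000 - (-3.030000))/(5.654557 - (-27.787227))
       = -0.570496
Iteration 2:
  f(-0.070000) = 5.654557
  f(-0.570496) = 3.287307
  x_3 = -0.570496 - 3.287307×(-0.570496 - (-0.070000))/(3.287307 - 5.654557)
       = -1.265516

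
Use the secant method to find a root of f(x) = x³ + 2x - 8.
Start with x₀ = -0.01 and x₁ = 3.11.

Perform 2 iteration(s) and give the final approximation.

f(x) = x³ + 2x - 8
x₀ = -0.01, x₁ = 3.11

Secant formula: x_{n+1} = x_n - f(x_n)(x_n - x_{n-1})/(f(x_n) - f(x_{n-1}))

Iteration 1:
  f(-0.010000) = -8.020001
  f(3.110000) = 28.300231
  x_2 = 3.110000 - 28.300231×(3.110000 - (-0.010000))/(28.300231 - (-8.020001))
       = 0.678938
Iteration 2:
  f(3.110000) = 28.300231
  f(0.678938) = -6.329161
  x_3 = 0.678938 - (-6.329161)×(0.678938 - 3.110000)/(-6.329161 - 28.300231)
       = 1.123260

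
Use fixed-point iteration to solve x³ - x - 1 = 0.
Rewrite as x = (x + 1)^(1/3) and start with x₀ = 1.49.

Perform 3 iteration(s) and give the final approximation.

Equation: x³ - x - 1 = 0
Fixed-point form: x = (x + 1)^(1/3)
x₀ = 1.49

x_1 = g(1.490000) = 1.355397
x_2 = g(1.355397) = 1.330520
x_3 = g(1.330520) = 1.325819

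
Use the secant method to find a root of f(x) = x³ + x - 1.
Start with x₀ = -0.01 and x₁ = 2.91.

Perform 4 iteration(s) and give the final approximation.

f(x) = x³ + x - 1
x₀ = -0.01, x₁ = 2.91

Secant formula: x_{n+1} = x_n - f(x_n)(x_n - x_{n-1})/(f(x_n) - f(x_{n-1}))

Iteration 1:
  f(-0.010000) = -1.010001
  f(2.910000) = 26.552171
  x_2 = 2.910000 - 26.552171×(2.910000 - (-0.010000))/(26.552171 - (-1.010001))
       = 0.097002
Iteration 2:
  f(2.910000) = 26.552171
  f(0.097002) = -0.902085
  x_3 = 0.097002 - (-0.902085)×(0.097002 - 2.910000)/(-0.902085 - 26.552171)
       = 0.189431
Iteration 3:
  f(0.097002) = -0.902085
  f(0.189431) = -0.803772
  x_4 = 0.189431 - (-0.803772)×(0.189431 - 0.097002)/(-0.803772 - (-0.902085))
       = 0.945091
Iteration 4:
  f(0.189431) = -0.803772
  f(0.945091) = 0.789243
  x_5 = 0.945091 - 0.789243×(0.945091 - 0.189431)/(0.789243 - (-0.803772))
       = 0.570707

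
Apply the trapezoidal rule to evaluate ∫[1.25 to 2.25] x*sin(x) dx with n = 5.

f(x) = x*sin(x)
a = 1.25, b = 2.25, n = 5
h = (b - a)/n = 0.200000

Trapezoidal rule: (h/2)[f(x₀) + 2f(x₁) + 2f(x₂) + ... + f(xₙ)]

x_0 = 1.2500, f(x_0) = 1.186231, coefficient = 1
x_1 = 1.4500, f(x_1) = 1.439434, coefficient = 2
x_2 = 1.6500, f(x_2) = 1.644827, coefficient = 2
x_3 = 1.8500, f(x_3) = 1.778359, coefficient = 2
x_4 = 2.0500, f(x_4) = 1.819093, coefficient = 2
x_5 = 2.2500, f(x_5) = 1.750665, coefficient = 1

I ≈ (0.200000/2) × 16.300322 = 1.630032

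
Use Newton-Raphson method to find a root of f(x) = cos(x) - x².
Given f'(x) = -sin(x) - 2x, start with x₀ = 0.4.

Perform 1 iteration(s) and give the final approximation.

f(x) = cos(x) - x²
f'(x) = -sin(x) - 2x
x₀ = 0.4

Newton-Raphson formula: x_{n+1} = x_n - f(x_n)/f'(x_n)

Iteration 1:
  f(0.400000) = 0.761061
  f'(0.400000) = -1.189418
  x_1 = 0.400000 - 0.761061/(-1.189418) = 1.039860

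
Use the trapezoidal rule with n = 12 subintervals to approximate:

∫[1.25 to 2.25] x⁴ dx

f(x) = x⁴
a = 1.25, b = 2.25, n = 12
h = (b - a)/n = 0.083333

Trapezoidal rule: (h/2)[f(x₀) + 2f(x₁) + 2f(x₂) + ... + f(xₙ)]

x_0 = 1.2500, f(x_0) = 2.441406, coefficient = 1
x_1 = 1.3333, f(x_1) = 3.160494, coefficient = 2
x_2 = 1.4167, f(x_2) = 4.027826, coefficient = 2
x_3 = 1.5000, f(x_3) = 5.062500, coefficient = 2
x_4 = 1.5833, f(x_4) = 6.284770, coefficient = 2
x_5 = 1.6667, f(x_5) = 7.716049, coefficient = 2
x_6 = 1.7500, f(x_6) = 9.378906, coefficient = 2
x_7 = 1.8333, f(x_7) = 11.297068, coefficient = 2
x_8 = 1.9167, f(x_8) = 13.495419, coefficient = 2
x_9 = 2.0000, f(x_9) = 16.000000, coefficient = 2
x_10 = 2.0833, f(x_10) = 18.838011, coefficient = 2
x_11 = 2.1667, f(x_11) = 22.037809, coefficient = 2
x_12 = 2.2500, f(x_12) = 25.628906, coefficient = 1

I ≈ (0.083333/2) × 262.668017 = 10.944501
Exact value: 10.922656
Error: 0.021844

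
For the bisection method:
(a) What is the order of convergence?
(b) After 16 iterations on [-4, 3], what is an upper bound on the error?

(a) Bisection has linear (order 1) convergence; the error is halved each step.

(b) Error bound = (b-a)/2^n = (3 - (-4))/2^{16}
    = 7/2^{16}

(a) 1 (linear); (b) error ≤ 1.07e-04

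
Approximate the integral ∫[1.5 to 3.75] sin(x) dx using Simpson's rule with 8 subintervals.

f(x) = sin(x)
a = 1.5, b = 3.75, n = 8
h = (b - a)/n = 0.281250

Simpson's rule: (h/3)[f(x₀) + 4f(x₁) + 2f(x₂) + ... + f(xₙ)]

x_0 = 1.5000, f(x_0) = 0.997495, coefficient = 1
x_1 = 1.7812, f(x_1) = 0.977936, coefficient = 4
x_2 = 2.0625, f(x_2) = 0.881530, coefficient = 2
x_3 = 2.3438, f(x_3) = 0.715851, coefficient = 4
x_4 = 2.6250, f(x_4) = 0.493920, coefficient = 2
x_5 = 2.9062, f(x_5) = 0.233176, coefficient = 4
x_6 = 3.1875, f(x_6) = -0.045891, coefficient = 2
x_7 = 3.4688, f(x_7) = -0.321352, coefficient = 4
x_8 = 3.7500, f(x_8) = -0.571561, coefficient = 1

I ≈ (0.281250/3) × 9.507497 = 0.891328
Exact value: 0.891297
Error: 0.000031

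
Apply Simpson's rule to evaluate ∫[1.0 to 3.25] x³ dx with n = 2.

f(x) = x³
a = 1.0, b = 3.25, n = 2
h = (b - a)/n = 1.125000

Simpson's rule: (h/3)[f(x₀) + 4f(x₁) + 2f(x₂) + ... + f(xₙ)]

x_0 = 1.0000, f(x_0) = 1.000000, coefficient = 1
x_1 = 2.1250, f(x_1) = 9.595703, coefficient = 4
x_2 = 3.2500, f(x_2) = 34.328125, coefficient = 1

I ≈ (1.125000/3) × 73.710938 = 27.641602
Exact value: 27.641602
Error: 0.000000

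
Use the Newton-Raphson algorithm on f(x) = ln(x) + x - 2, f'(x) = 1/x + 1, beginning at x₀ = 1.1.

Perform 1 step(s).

f(x) = ln(x) + x - 2
f'(x) = 1/x + 1
x₀ = 1.1

Newton-Raphson formula: x_{n+1} = x_n - f(x_n)/f'(x_n)

Iteration 1:
  f(1.100000) = -0.804690
  f'(1.100000) = 1.909091
  x_1 = 1.100000 - (-0.804690)/1.909091 = 1.521504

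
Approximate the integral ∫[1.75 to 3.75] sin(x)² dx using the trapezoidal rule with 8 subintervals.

f(x) = sin(x)²
a = 1.75, b = 3.75, n = 8
h = (b - a)/n = 0.250000

Trapezoidal rule: (h/2)[f(x₀) + 2f(x₁) + 2f(x₂) + ... + f(xₙ)]

x_0 = 1.7500, f(x_0) = 0.968228, coefficient = 1
x_1 = 2.0000, f(x_1) = 0.826822, coefficient = 2
x_2 = 2.2500, f(x_2) = 0.605398, coefficient = 2
x_3 = 2.5000, f(x_3) = 0.358169, coefficient = 2
x_4 = 2.7500, f(x_4) = 0.145665, coefficient = 2
x_5 = 3.0000, f(x_5) = 0.019915, coefficient = 2
x_6 = 3.2500, f(x_6) = 0.011706, coefficient = 2
x_7 = 3.5000, f(x_7) = 0.123049, coefficient = 2
x_8 = 3.7500, f(x_8) = 0.326682, coefficient = 1

I ≈ (0.250000/2) × 5.476358 = 0.684545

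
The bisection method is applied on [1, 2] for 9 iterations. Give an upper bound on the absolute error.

Bisection error bound: |error| ≤ (b-a)/2^n
|error| ≤ (2 - 1)/2^9 = 1/2^9
|error| ≤ 0.0019531250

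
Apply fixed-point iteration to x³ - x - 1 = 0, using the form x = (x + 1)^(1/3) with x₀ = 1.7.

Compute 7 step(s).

Equation: x³ - x - 1 = 0
Fixed-point form: x = (x + 1)^(1/3)
x₀ = 1.7

x_1 = g(1.700000) = 1.392477
x_2 = g(1.392477) = 1.337465
x_3 = g(1.337465) = 1.327135
x_4 = g(1.327135) = 1.325177
x_5 = g(1.325177) = 1.324805
x_6 = g(1.324805) = 1.324735
x_7 = g(1.324735) = 1.324721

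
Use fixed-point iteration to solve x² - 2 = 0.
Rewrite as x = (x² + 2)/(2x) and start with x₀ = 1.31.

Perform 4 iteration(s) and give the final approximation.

Equation: x² - 2 = 0
Fixed-point form: x = (x² + 2)/(2x)
x₀ = 1.31

x_1 = g(1.310000) = 1.418359
x_2 = g(1.418359) = 1.414220
x_3 = g(1.414220) = 1.414214
x_4 = g(1.414214) = 1.414214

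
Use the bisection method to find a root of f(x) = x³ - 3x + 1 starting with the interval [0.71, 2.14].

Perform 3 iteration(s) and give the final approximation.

f(x) = x³ - 3x + 1
Initial interval: [0.71, 2.14]

Iteration 1:
  c_1 = (0.710000 + 2.140000)/2 = 1.425000
  f(c_1) = f(1.425000) = -0.381359
  f(a) × f(c) ≥ 0, new interval: [1.425000, 2.140000]
Iteration 2:
  c_2 = (1.425000 + 2.140000)/2 = 1.782500
  f(c_2) = f(1.782500) = 1.316048
  f(a) × f(c) < 0, new interval: [1.425000, 1.782500]
Iteration 3:
  c_3 = (1.425000 + 1.782500)/2 = 1.603750
  f(c_3) = f(1.603750) = 0.313618
  f(a) × f(c) < 0, new interval: [1.425000, 1.603750]

After 3 iteration(s), the approximation is c_3 = 1.603750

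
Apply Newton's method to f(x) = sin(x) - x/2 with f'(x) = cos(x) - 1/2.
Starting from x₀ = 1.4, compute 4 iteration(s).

f(x) = sin(x) - x/2
f'(x) = cos(x) - 1/2
x₀ = 1.4

Newton-Raphson formula: x_{n+1} = x_n - f(x_n)/f'(x_n)

Iteration 1:
  f(1.400000) = 0.285450
  f'(1.400000) = -0.330033
  x_1 = 1.400000 - 0.285450/(-0.330033) = 2.264913
Iteration 2:
  f(2.264913) = -0.363838
  f'(2.264913) = -1.139707
  x_2 = 2.264913 - (-0.363838)/(-1.139707) = 1.945675
Iteration 3:
  f(1.945675) = -0.042286
  f'(1.945675) = -0.866160
  x_3 = 1.945675 - (-0.042286)/(-0.866160) = 1.896856
Iteration 4:
  f(1.896856) = -0.001116
  f'(1.896856) = -0.820312
  x_4 = 1.896856 - (-0.001116)/(-0.820312) = 1.895495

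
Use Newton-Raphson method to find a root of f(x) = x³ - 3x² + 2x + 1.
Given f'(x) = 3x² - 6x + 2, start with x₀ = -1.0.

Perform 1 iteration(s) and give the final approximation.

f(x) = x³ - 3x² + 2x + 1
f'(x) = 3x² - 6x + 2
x₀ = -1.0

Newton-Raphson formula: x_{n+1} = x_n - f(x_n)/f'(x_n)

Iteration 1:
  f(-1.000000) = -5.000000
  f'(-1.000000) = 11.000000
  x_1 = -1.000000 - (-5.000000)/11.000000 = -0.545455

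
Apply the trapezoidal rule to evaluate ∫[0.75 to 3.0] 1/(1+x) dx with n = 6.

f(x) = 1/(1+x)
a = 0.75, b = 3.0, n = 6
h = (b - a)/n = 0.375000

Trapezoidal rule: (h/2)[f(x₀) + 2f(x₁) + 2f(x₂) + ... + f(xₙ)]

x_0 = 0.7500, f(x_0) = 0.571429, coefficient = 1
x_1 = 1.1250, f(x_1) = 0.470588, coefficient = 2
x_2 = 1.5000, f(x_2) = 0.400000, coefficient = 2
x_3 = 1.8750, f(x_3) = 0.347826, coefficient = 2
x_4 = 2.2500, f(x_4) = 0.307692, coefficient = 2
x_5 = 2.6250, f(x_5) = 0.275862, coefficient = 2
x_6 = 3.0000, f(x_6) = 0.250000, coefficient = 1

I ≈ (0.375000/2) × 4.425366 = 0.829756
Exact value: 0.826679
Error: 0.003078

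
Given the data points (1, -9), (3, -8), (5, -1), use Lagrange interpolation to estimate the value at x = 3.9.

Lagrange interpolation formula:
P(x) = Σ yᵢ × Lᵢ(x)
where Lᵢ(x) = Π_{j≠i} (x - xⱼ)/(xᵢ - xⱼ)

L_0(3.9) = (3.9 - 3)/(1 - 3) × (3.9 - 5)/(1 - 5) = -0.123750
L_1(3.9) = (3.9 - 1)/(3 - 1) × (3.9 - 5)/(3 - 5) = 0.797500
L_2(3.9) = (3.9 - 1)/(5 - 1) × (3.9 - 3)/(5 - 3) = 0.326250

P(3.9) = (-9)×L_0(3.9) + (-8)×L_1(3.9) + (-1)×L_2(3.9)
P(3.9) = -5.592500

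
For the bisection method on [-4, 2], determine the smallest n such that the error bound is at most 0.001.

We need (b-a)/2^n ≤ 0.001
(2 - (-4))/2^n ≤ 0.001
6/2^n ≤ 0.001
2^n ≥ 6000
n ≥ log₂(6000) = 12.55
n ≥ 13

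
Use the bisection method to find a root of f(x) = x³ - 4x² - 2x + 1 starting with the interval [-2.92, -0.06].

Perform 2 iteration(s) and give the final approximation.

f(x) = x³ - 4x² - 2x + 1
Initial interval: [-2.92, -0.06]

Iteration 1:
  c_1 = (-2.920000 + (-0.060000))/2 = -1.490000
  f(c_1) = f(-1.490000) = -8.208349
  f(a) × f(c) ≥ 0, new interval: [-1.490000, -0.060000]
Iteration 2:
  c_2 = (-1.490000 + (-0.060000))/2 = -0.775000
  f(c_2) = f(-0.775000) = -0.317984
  f(a) × f(c) ≥ 0, new interval: [-0.775000, -0.060000]

After 2 iteration(s), the approximation is c_2 = -0.775000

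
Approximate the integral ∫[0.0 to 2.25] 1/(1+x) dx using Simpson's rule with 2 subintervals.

f(x) = 1/(1+x)
a = 0.0, b = 2.25, n = 2
h = (b - a)/n = 1.125000

Simpson's rule: (h/3)[f(x₀) + 4f(x₁) + 2f(x₂) + ... + f(xₙ)]

x_0 = 0.0000, f(x_0) = 1.000000, coefficient = 1
x_1 = 1.1250, f(x_1) = 0.470588, coefficient = 4
x_2 = 2.2500, f(x_2) = 0.307692, coefficient = 1

I ≈ (1.125000/3) × 3.190045 = 1.196267
Exact value: 1.178655
Error: 0.017612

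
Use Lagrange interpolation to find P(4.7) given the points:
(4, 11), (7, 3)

Lagrange interpolation formula:
P(x) = Σ yᵢ × Lᵢ(x)
where Lᵢ(x) = Π_{j≠i} (x - xⱼ)/(xᵢ - xⱼ)

L_0(4.7) = (4.7 - 7)/(4 - 7) = 0.766667
L_1(4.7) = (4.7 - 4)/(7 - 4) = 0.233333

P(4.7) = 11×L_0(4.7) + 3×L_1(4.7)
P(4.7) = 9.133333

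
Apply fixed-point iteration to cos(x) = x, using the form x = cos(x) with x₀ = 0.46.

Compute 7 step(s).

Equation: cos(x) = x
Fixed-point form: x = cos(x)
x₀ = 0.46

x_1 = g(0.460000) = 0.896052
x_2 = g(0.896052) = 0.624697
x_3 = g(0.624697) = 0.811140
x_4 = g(0.811140) = 0.688672
x_5 = g(0.688672) = 0.772091
x_6 = g(0.772091) = 0.716454
x_7 = g(0.716454) = 0.754139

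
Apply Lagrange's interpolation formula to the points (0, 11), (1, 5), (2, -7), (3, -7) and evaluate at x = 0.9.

Lagrange interpolation formula:
P(x) = Σ yᵢ × Lᵢ(x)
where Lᵢ(x) = Π_{j≠i} (x - xⱼ)/(xᵢ - xⱼ)

L_0(0.9) = (0.9 - 1)/(0 - 1) × (0.9 - 2)/(0 - 2) × (0.9 - 3)/(0 - 3) = 0.038500
L_1(0.9) = (0.9 - 0)/(1 - 0) × (0.9 - 2)/(1 - 2) × (0.9 - 3)/(1 - 3) = 1.039500
L_2(0.9) = (0.9 - 0)/(2 - 0) × (0.9 - 1)/(2 - 1) × (0.9 - 3)/(2 - 3) = -0.094500
L_3(0.9) = (0.9 - 0)/(3 - 0) × (0.9 - 1)/(3 - 1) × (0.9 - 2)/(3 - 2) = 0.016500

P(0.9) = 11×L_0(0.9) + 5×L_1(0.9) + (-7)×L_2(0.9) + (-7)×L_3(0.9)
P(0.9) = 6.167000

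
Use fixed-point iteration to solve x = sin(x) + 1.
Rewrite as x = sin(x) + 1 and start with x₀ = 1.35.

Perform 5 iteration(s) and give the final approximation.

Equation: x = sin(x) + 1
Fixed-point form: x = sin(x) + 1
x₀ = 1.35

x_1 = g(1.350000) = 1.975723
x_2 = g(1.975723) = 1.919131
x_3 = g(1.919131) = 1.939942
x_4 = g(1.939942) = 1.932636
x_5 = g(1.932636) = 1.935247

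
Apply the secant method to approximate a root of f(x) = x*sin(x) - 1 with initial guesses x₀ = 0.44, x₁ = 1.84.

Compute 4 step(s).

f(x) = x*sin(x) - 1
x₀ = 0.44, x₁ = 1.84

Secant formula: x_{n+1} = x_n - f(x_n)(x_n - x_{n-1})/(f(x_n) - f(x_{n-1}))

Iteration 1:
  f(0.440000) = -0.812587
  f(1.840000) = 0.773729
  x_2 = 1.840000 - 0.773729×(1.840000 - 0.440000)/(0.773729 - (-0.812587))
       = 1.157147
Iteration 2:
  f(1.840000) = 0.773729
  f(1.157147) = 0.059553
  x_3 = 1.157147 - 0.059553×(1.157147 - 1.840000)/(0.059553 - 0.773729)
       = 1.100206
Iteration 3:
  f(1.157147) = 0.059553
  f(1.100206) = -0.019386
  x_4 = 1.100206 - (-0.019386)×(1.100206 - 1.157147)/(-0.019386 - 0.059553)
       = 1.114189
Iteration 4:
  f(1.100206) = -0.019386
  f(1.114189) = 0.000045
  x_5 = 1.114189 - 0.000045×(1.114189 - 1.100206)/(0.000045 - (-0.019386))
       = 1.114157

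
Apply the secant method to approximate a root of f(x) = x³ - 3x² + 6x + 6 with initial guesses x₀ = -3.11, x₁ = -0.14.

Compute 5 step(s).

f(x) = x³ - 3x² + 6x + 6
x₀ = -3.11, x₁ = -0.14

Secant formula: x_{n+1} = x_n - f(x_n)(x_n - x_{n-1})/(f(x_n) - f(x_{n-1}))

Iteration 1:
  f(-3.110000) = -71.756531
  f(-0.140000) = 5.098456
  x_2 = -0.140000 - 5.098456×(-0.140000 - (-3.110000))/(5.098456 - (-71.756531))
       = -0.337026
Iteration 2:
  f(-0.140000) = 5.098456
  f(-0.337026) = 3.598805
  x_3 = -0.337026 - 3.598805×(-0.337026 - (-0.140000))/(3.598805 - 5.098456)
       = -0.809841
Iteration 3:
  f(-0.337026) = 3.598805
  f(-0.809841) = -1.357696
  x_4 = -0.809841 - (-1.357696)×(-0.809841 - (-0.337026))/(-1.357696 - 3.598805)
       = -0.680326
Iteration 4:
  f(-0.809841) = -1.357696
  f(-0.680326) = 0.214628
  x_5 = -0.680326 - 0.214628×(-0.680326 - (-0.809841))/(0.214628 - (-1.357696))
       = -0.698005
Iteration 5:
  f(-0.680326) = 0.214628
  f(-0.698005) = 0.010258
  x_6 = -0.698005 - 0.010258×(-0.698005 - (-0.680326))/(0.010258 - 0.214628)
       = -0.698893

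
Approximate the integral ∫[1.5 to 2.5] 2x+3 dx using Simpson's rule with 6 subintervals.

f(x) = 2x+3
a = 1.5, b = 2.5, n = 6
h = (b - a)/n = 0.166667

Simpson's rule: (h/3)[f(x₀) + 4f(x₁) + 2f(x₂) + ... + f(xₙ)]

x_0 = 1.5000, f(x_0) = 6.000000, coefficient = 1
x_1 = 1.6667, f(x_1) = 6.333333, coefficient = 4
x_2 = 1.8333, f(x_2) = 6.666667, coefficient = 2
x_3 = 2.0000, f(x_3) = 7.000000, coefficient = 4
x_4 = 2.1667, f(x_4) = 7.333333, coefficient = 2
x_5 = 2.3333, f(x_5) = 7.666667, coefficient = 4
x_6 = 2.5000, f(x_6) = 8.000000, coefficient = 1

I ≈ (0.166667/3) × 126.000000 = 7.000000
Exact value: 7.000000
Error: 0.000000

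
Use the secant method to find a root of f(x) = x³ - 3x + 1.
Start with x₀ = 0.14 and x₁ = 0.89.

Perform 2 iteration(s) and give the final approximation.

f(x) = x³ - 3x + 1
x₀ = 0.14, x₁ = 0.89

Secant formula: x_{n+1} = x_n - f(x_n)(x_n - x_{n-1})/(f(x_n) - f(x_{n-1}))

Iteration 1:
  f(0.140000) = 0.582744
  f(0.890000) = -0.965031
  x_2 = 0.890000 - (-0.965031)×(0.890000 - 0.140000)/(-0.965031 - 0.582744)
       = 0.422378
Iteration 2:
  f(0.890000) = -0.965031
  f(0.422378) = -0.191781
  x_3 = 0.422378 - (-0.191781)×(0.422378 - 0.890000)/(-0.191781 - (-0.965031))
       = 0.306399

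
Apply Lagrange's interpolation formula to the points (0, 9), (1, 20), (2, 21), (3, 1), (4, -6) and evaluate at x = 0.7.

Lagrange interpolation formula:
P(x) = Σ yᵢ × Lᵢ(x)
where Lᵢ(x) = Π_{j≠i} (x - xⱼ)/(xᵢ - xⱼ)

L_0(0.7) = (0.7 - 1)/(0 - 1) × (0.7 - 2)/(0 - 2) × (0.7 - 3)/(0 - 3) × (0.7 - 4)/(0 - 4) = 0.123338
L_1(0.7) = (0.7 - 0)/(1 - 0) × (0.7 - 2)/(1 - 2) × (0.7 - 3)/(1 - 3) × (0.7 - 4)/(1 - 4) = 1.151150
L_2(0.7) = (0.7 - 0)/(2 - 0) × (0.7 - 1)/(2 - 1) × (0.7 - 3)/(2 - 3) × (0.7 - 4)/(2 - 4) = -0.398475
L_3(0.7) = (0.7 - 0)/(3 - 0) × (0.7 - 1)/(3 - 1) × (0.7 - 2)/(3 - 2) × (0.7 - 4)/(3 - 4) = 0.150150
L_4(0.7) = (0.7 - 0)/(4 - 0) × (0.7 - 1)/(4 - 1) × (0.7 - 2)/(4 - 2) × (0.7 - 3)/(4 - 3) = -0.026163

P(0.7) = 9×L_0(0.7) + 20×L_1(0.7) + 21×L_2(0.7) + 1×L_3(0.7) + (-6)×L_4(0.7)
P(0.7) = 16.072187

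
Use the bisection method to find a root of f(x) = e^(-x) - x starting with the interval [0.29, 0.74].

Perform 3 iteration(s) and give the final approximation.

f(x) = e^(-x) - x
Initial interval: [0.29, 0.74]

Iteration 1:
  c_1 = (0.290000 + 0.740000)/2 = 0.515000
  f(c_1) = f(0.515000) = 0.082501
  f(a) × f(c) ≥ 0, new interval: [0.515000, 0.740000]
Iteration 2:
  c_2 = (0.515000 + 0.740000)/2 = 0.627500
  f(c_2) = f(0.627500) = -0.093575
  f(a) × f(c) < 0, new interval: [0.515000, 0.627500]
Iteration 3:
  c_3 = (0.515000 + 0.627500)/2 = 0.571250
  f(c_3) = f(0.571250) = -0.006431
  f(a) × f(c) < 0, new interval: [0.515000, 0.571250]

After 3 iteration(s), the approximation is c_3 = 0.571250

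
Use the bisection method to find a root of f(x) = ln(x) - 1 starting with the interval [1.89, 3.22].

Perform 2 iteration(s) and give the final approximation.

f(x) = ln(x) - 1
Initial interval: [1.89, 3.22]

Iteration 1:
  c_1 = (1.890000 + 3.220000)/2 = 2.555000
  f(c_1) = f(2.555000) = -0.061948
  f(a) × f(c) ≥ 0, new interval: [2.555000, 3.220000]
Iteration 2:
  c_2 = (2.555000 + 3.220000)/2 = 2.887500
  f(c_2) = f(2.887500) = 0.060391
  f(a) × f(c) < 0, new interval: [2.555000, 2.887500]

After 2 iteration(s), the approximation is c_2 = 2.887500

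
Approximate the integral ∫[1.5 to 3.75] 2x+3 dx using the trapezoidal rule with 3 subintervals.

f(x) = 2x+3
a = 1.5, b = 3.75, n = 3
h = (b - a)/n = 0.750000

Trapezoidal rule: (h/2)[f(x₀) + 2f(x₁) + 2f(x₂) + ... + f(xₙ)]

x_0 = 1.5000, f(x_0) = 6.000000, coefficient = 1
x_1 = 2.2500, f(x_1) = 7.500000, coefficient = 2
x_2 = 3.0000, f(x_2) = 9.000000, coefficient = 2
x_3 = 3.7500, f(x_3) = 10.500000, coefficient = 1

I ≈ (0.750000/2) × 49.500000 = 18.562500
Exact value: 18.562500
Error: 0.000000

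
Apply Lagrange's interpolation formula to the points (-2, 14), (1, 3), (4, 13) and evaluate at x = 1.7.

Lagrange interpolation formula:
P(x) = Σ yᵢ × Lᵢ(x)
where Lᵢ(x) = Π_{j≠i} (x - xⱼ)/(xᵢ - xⱼ)

L_0(1.7) = (1.7 - 1)/(-2 - 1) × (1.7 - 4)/(-2 - 4) = -0.089444
L_1(1.7) = (1.7 - (-2))/(1 - (-2)) × (1.7 - 4)/(1 - 4) = 0.945556
L_2(1.7) = (1.7 - (-2))/(4 - (-2)) × (1.7 - 1)/(4 - 1) = 0.143889

P(1.7) = 14×L_0(1.7) + 3×L_1(1.7) + 13×L_2(1.7)
P(1.7) = 3.455000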